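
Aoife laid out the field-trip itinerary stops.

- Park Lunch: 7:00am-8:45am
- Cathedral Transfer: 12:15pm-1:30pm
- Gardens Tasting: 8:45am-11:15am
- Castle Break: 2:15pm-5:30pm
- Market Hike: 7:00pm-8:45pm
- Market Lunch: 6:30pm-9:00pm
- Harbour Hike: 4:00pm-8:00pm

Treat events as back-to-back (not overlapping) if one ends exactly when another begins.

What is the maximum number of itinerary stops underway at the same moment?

Sweep the timeline, counting +1 at each start and −1 at each end (ends before starts at a tie):
7:00am start Park Lunch → 1
8:45am end Park Lunch → 0
8:45am start Gardens Tasting → 1
11:15am end Gardens Tasting → 0
12:15pm start Cathedral Transfer → 1
1:30pm end Cathedral Transfer → 0
2:15pm start Castle Break → 1
4:00pm start Harbour Hike → 2
5:30pm end Castle Break → 1
6:30pm start Market Lunch → 2
7:00pm start Market Hike → 3
8:00pm end Harbour Hike → 2
8:45pm end Market Hike → 1
9:00pm end Market Lunch → 0
Peak is 3, at 7:00pm (Harbour Hike, Market Hike, Market Lunch).

3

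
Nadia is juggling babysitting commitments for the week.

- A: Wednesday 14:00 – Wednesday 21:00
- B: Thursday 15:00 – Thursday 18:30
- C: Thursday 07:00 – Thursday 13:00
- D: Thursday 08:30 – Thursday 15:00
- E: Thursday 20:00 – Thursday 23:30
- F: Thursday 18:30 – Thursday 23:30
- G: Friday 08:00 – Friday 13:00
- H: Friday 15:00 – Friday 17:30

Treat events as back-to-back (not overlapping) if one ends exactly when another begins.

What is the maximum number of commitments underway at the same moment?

Sweep the timeline, counting +1 at each start and −1 at each end (ends before starts at a tie):
Wednesday 14:00 start A → 1
Wednesday 21:00 end A → 0
Thursday 07:00 start C → 1
Thursday 08:30 start D → 2
Thursday 13:00 end C → 1
Thursday 15:00 end D → 0
Thursday 15:00 start B → 1
Thursday 18:30 end B → 0
Thursday 18:30 start F → 1
Thursday 20:00 start E → 2
Thursday 23:30 end E → 1
Thursday 23:30 end F → 0
Friday 08:00 start G → 1
Friday 13:00 end G → 0
Friday 15:00 start H → 1
Friday 17:30 end H → 0
Peak is 2, at Thursday 08:30 (C, D).

2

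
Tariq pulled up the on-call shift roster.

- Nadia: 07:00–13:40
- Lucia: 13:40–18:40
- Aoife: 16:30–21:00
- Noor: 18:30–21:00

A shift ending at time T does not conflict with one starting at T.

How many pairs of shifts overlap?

Two intervals overlap when each starts before the other ends.
Sorted by start: Nadia, Lucia, Aoife, Noor.
Lucia starts exactly when Nadia ends (back-to-back, no overlap); Nadia is clear from here.
Aoife starts before Lucia ends → Lucia and Aoife overlap.
Noor starts before Lucia ends → Lucia and Noor overlap.
Noor starts before Aoife ends → Aoife and Noor overlap.
Overlapping pairs: Aoife & Lucia, Aoife & Noor, Lucia & Noor — 3 in total.

3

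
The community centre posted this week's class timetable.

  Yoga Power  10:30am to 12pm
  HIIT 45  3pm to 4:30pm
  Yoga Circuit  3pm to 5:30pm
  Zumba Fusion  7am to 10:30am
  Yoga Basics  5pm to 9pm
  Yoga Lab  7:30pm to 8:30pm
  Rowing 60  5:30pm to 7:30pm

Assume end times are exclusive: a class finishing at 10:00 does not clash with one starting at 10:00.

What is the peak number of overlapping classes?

2

Sweep the timeline, counting +1 at each start and −1 at each end (ends before starts at a tie):
7am start Zumba Fusion → 1
10:30am end Zumba Fusion → 0
10:30am start Yoga Power → 1
12pm end Yoga Power → 0
3pm start HIIT 45 → 1
3pm start Yoga Circuit → 2
4:30pm end HIIT 45 → 1
5pm start Yoga Basics → 2
5:30pm end Yoga Circuit → 1
5:30pm start Rowing 60 → 2
7:30pm end Rowing 60 → 1
7:30pm start Yoga Lab → 2
8:30pm end Yoga Lab → 1
9pm end Yoga Basics → 0
Peak is 2, at 3pm (HIIT 45, Yoga Circuit).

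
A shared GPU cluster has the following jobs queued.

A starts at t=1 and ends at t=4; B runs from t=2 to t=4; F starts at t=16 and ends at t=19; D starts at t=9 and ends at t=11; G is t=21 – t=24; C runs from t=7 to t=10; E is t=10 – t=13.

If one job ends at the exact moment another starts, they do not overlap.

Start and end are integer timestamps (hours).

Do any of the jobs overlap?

Sorted by start: A, B, C, D, E, F, G.
B starts before A ends → A and B overlap.
That's a conflict, so the schedule is not conflict-free.

Yes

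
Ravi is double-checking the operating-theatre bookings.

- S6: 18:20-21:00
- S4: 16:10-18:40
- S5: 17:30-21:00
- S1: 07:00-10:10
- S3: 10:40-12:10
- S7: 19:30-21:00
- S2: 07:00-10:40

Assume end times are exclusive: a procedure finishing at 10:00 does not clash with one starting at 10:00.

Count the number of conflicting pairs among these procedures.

Check each pair: they overlap iff neither finishes before the other starts.
Sorted by start: S1, S2, S3, S4, S5, S6, S7.
S2 starts before S1 ends → S1 and S2 overlap.
S3 starts after S1 ends, so nothing later overlaps S1 either.
S3 starts exactly when S2 ends (back-to-back, no overlap), so nothing later overlaps S2 either.
S4 starts after S3 ends, so nothing later overlaps S3 either.
S5 starts before S4 ends → S4 and S5 overlap.
S6 starts before S4 ends → S4 and S6 overlap.
S7 starts after S4 ends.
S6 starts before S5 ends → S5 and S6 overlap.
S7 starts before S5 ends → S5 and S7 overlap.
S7 starts before S6 ends → S6 and S7 overlap.
Overlapping pairs: S1 & S2, S4 & S5, S4 & S6, S5 & S6, S5 & S7, S6 & S7 — 6 in total.

6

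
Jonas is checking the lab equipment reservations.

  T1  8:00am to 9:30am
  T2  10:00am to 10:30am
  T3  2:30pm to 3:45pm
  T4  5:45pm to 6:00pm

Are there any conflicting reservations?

Check each pair: they overlap iff neither finishes before the other starts.
Sorted by start: T1, T2, T3, T4.
T2 starts after T1 ends — done with T1.
T3 starts after T2 ends — done with T2.
T4 starts after T3 ends.
Every pair is clear; the schedule has no overlaps.

No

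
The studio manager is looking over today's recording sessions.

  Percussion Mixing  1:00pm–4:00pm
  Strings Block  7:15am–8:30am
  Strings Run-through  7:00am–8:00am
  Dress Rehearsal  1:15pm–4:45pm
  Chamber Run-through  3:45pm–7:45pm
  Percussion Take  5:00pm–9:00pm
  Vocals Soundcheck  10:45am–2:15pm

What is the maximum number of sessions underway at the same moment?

Sweep the timeline, counting +1 at each start and −1 at each end (ends before starts at a tie):
7:00am start Strings Run-through → 1
7:15am start Strings Block → 2
8:00am end Strings Run-through → 1
8:30am end Strings Block → 0
10:45am start Vocals Soundcheck → 1
1:00pm start Percussion Mixing → 2
1:15pm start Dress Rehearsal → 3
2:15pm end Vocals Soundcheck → 2
3:45pm start Chamber Run-through → 3
4:00pm end Percussion Mixing → 2
4:45pm end Dress Rehearsal → 1
5:00pm start Percussion Take → 2
7:45pm end Chamber Run-through → 1
9:00pm end Percussion Take → 0
Peak is 3, at 1:15pm (Dress Rehearsal, Percussion Mixing, Vocals Soundcheck).

3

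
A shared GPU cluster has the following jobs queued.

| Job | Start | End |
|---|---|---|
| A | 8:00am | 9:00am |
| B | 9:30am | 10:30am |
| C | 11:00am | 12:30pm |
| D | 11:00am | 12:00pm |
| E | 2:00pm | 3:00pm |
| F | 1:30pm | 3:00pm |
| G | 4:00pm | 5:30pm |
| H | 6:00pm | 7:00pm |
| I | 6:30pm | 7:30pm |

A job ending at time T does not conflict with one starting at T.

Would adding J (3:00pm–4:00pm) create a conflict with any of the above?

A: ends 9:00am at or before J starts 3:00pm → clear.
B: ends 10:30am at or before J starts 3:00pm → clear.
C: ends 12:30pm at or before J starts 3:00pm → clear.
D: ends 12:00pm at or before J starts 3:00pm → clear.
F: ends 3:00pm at or before J starts 3:00pm → clear.
E: ends 3:00pm at or before J starts 3:00pm → clear.
G: starts 4:00pm at or after J ends 4:00pm → clear.
H: starts 6:00pm at or after J ends 4:00pm → clear.
I: starts 6:30pm at or after J ends 4:00pm → clear.

No — it doesn't clash with anything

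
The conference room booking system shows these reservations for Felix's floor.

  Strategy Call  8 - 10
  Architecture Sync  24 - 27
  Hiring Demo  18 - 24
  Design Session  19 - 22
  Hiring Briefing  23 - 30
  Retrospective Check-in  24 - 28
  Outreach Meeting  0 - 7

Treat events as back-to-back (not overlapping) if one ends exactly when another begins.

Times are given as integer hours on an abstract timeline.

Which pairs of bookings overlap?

Check each pair: they overlap iff neither finishes before the other starts.
Sorted by start: Outreach Meeting, Strategy Call, Hiring Demo, Design Session, Hiring Briefing, Architecture Sync, Retrospective Check-in.
Strategy Call starts after Outreach Meeting ends, so Outreach Meeting has no further overlaps.
Hiring Demo starts after Strategy Call ends, so Strategy Call has no further overlaps.
Design Session starts before Hiring Demo ends → Hiring Demo and Design Session overlap.
Hiring Briefing starts before Hiring Demo ends → Hiring Demo and Hiring Briefing overlap.
Architecture Sync starts exactly when Hiring Demo ends (back-to-back, no overlap), so Hiring Demo has no further overlaps.
Hiring Briefing starts after Design Session ends, so Design Session has no further overlaps.
Architecture Sync starts before Hiring Briefing ends → Hiring Briefing and Architecture Sync overlap.
Retrospective Check-in starts before Hiring Briefing ends → Hiring Briefing and Retrospective Check-in overlap.
Retrospective Check-in starts before Architecture Sync ends → Architecture Sync and Retrospective Check-in overlap.

Architecture Sync & Hiring Briefing, Architecture Sync & Retrospective Check-in, Design Session & Hiring Demo, Hiring Briefing & Hiring Demo, Hiring Briefing & Retrospective Check-in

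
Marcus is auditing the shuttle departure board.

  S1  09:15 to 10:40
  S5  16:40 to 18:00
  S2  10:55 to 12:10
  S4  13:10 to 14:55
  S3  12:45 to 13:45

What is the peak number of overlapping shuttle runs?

2

Walk through starts and ends in time order (an end at T is processed before a start at T):
09:15 start S1 → 1
10:40 end S1 → 0
10:55 start S2 → 1
12:10 end S2 → 0
12:45 start S3 → 1
13:10 start S4 → 2
13:45 end S3 → 1
14:55 end S4 → 0
16:40 start S5 → 1
18:00 end S5 → 0
Peak is 2, at 13:10 (S3, S4).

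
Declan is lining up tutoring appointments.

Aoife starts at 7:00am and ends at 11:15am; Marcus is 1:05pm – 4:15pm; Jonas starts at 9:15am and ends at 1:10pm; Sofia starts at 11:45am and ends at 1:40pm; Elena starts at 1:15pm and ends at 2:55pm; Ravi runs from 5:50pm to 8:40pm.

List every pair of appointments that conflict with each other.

Aoife & Jonas, Elena & Marcus, Elena & Sofia, Jonas & Marcus, Jonas & Sofia, Marcus & Sofia

Check each pair: they overlap iff neither finishes before the other starts.
Sorted by start: Aoife, Jonas, Sofia, Marcus, Elena, Ravi.
Jonas starts before Aoife ends → Aoife and Jonas overlap.
Sofia starts after Aoife ends, so nothing later overlaps Aoife either.
Sofia starts before Jonas ends → Jonas and Sofia overlap.
Marcus starts before Jonas ends → Jonas and Marcus overlap.
Elena starts after Jonas ends, so nothing later overlaps Jonas either.
Marcus starts before Sofia ends → Sofia and Marcus overlap.
Elena starts before Sofia ends → Sofia and Elena overlap.
Ravi starts after Sofia ends.
Elena starts before Marcus ends → Marcus and Elena overlap.
Ravi starts after Marcus ends.
Ravi starts after Elena ends.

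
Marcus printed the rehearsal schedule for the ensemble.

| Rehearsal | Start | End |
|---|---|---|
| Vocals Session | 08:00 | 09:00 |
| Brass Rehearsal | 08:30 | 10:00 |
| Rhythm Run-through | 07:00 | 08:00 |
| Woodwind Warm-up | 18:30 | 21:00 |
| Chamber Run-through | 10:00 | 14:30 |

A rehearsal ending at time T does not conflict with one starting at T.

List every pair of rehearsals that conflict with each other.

Brass Rehearsal & Vocals Session

Check each pair: they overlap iff neither finishes before the other starts.
Sorted by start: Rhythm Run-through, Vocals Session, Brass Rehearsal, Chamber Run-through, Woodwind Warm-up.
Vocals Session starts exactly when Rhythm Run-through ends (back-to-back, no overlap), so nothing later overlaps Rhythm Run-through either.
Brass Rehearsal starts before Vocals Session ends → Vocals Session and Brass Rehearsal overlap.
Chamber Run-through starts after Vocals Session ends, so nothing later overlaps Vocals Session either.
Chamber Run-through starts exactly when Brass Rehearsal ends (back-to-back, no overlap), so nothing later overlaps Brass Rehearsal either.
Woodwind Warm-up starts after Chamber Run-through ends.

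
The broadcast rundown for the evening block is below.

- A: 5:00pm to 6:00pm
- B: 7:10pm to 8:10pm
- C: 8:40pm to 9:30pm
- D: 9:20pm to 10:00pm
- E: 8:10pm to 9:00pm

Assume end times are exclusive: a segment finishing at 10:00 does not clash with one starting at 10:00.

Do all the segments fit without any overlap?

No

Sorted by start: A, B, E, C, D.
B starts after A ends; A is clear from here.
E starts exactly when B ends (back-to-back, no overlap); B is clear from here.
C starts before E ends → E and C overlap.
That's a conflict, so the schedule is not conflict-free.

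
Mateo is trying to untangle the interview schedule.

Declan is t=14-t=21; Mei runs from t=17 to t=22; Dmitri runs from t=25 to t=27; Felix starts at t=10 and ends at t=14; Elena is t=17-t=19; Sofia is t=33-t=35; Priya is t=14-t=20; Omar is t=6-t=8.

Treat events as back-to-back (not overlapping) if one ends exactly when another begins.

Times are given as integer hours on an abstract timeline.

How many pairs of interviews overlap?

6

Sorted by start: Omar, Felix, Declan, Priya, Elena, Mei, Dmitri, Sofia.
Felix starts after Omar ends, so Omar has no further overlaps.
Declan starts exactly when Felix ends (back-to-back, no overlap), so Felix has no further overlaps.
Priya starts before Declan ends → Declan and Priya overlap.
Elena starts before Declan ends → Declan and Elena overlap.
Mei starts before Declan ends → Declan and Mei overlap.
Dmitri starts after Declan ends, so Declan has no further overlaps.
Elena starts before Priya ends → Priya and Elena overlap.
Mei starts before Priya ends → Priya and Mei overlap.
Dmitri starts after Priya ends, so Priya has no further overlaps.
Mei starts before Elena ends → Elena and Mei overlap.
Dmitri starts after Elena ends, so Elena has no further overlaps.
Dmitri starts after Mei ends, so Mei has no further overlaps.
Sofia starts after Dmitri ends.
Overlapping pairs: Declan & Elena, Declan & Mei, Declan & Priya, Elena & Mei, Elena & Priya, Mei & Priya — 6 in total.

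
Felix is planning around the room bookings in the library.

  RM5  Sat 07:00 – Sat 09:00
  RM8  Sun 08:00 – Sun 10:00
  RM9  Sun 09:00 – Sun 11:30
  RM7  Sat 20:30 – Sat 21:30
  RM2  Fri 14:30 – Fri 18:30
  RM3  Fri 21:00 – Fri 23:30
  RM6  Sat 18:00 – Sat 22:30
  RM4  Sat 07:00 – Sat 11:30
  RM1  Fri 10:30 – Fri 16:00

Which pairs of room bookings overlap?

Sorted by start: RM1, RM2, RM3, RM4, RM5, RM6, RM7, RM8, RM9.
RM2 starts before RM1 ends → RM1 and RM2 overlap.
RM3 starts after RM1 ends, so RM1 has no further overlaps.
RM3 starts after RM2 ends, so RM2 has no further overlaps.
RM4 starts after RM3 ends, so RM3 has no further overlaps.
RM5 starts before RM4 ends → RM4 and RM5 overlap.
RM6 starts after RM4 ends, so RM4 has no further overlaps.
RM6 starts after RM5 ends, so RM5 has no further overlaps.
RM7 starts before RM6 ends → RM6 and RM7 overlap.
RM8 starts after RM6 ends, so RM6 has no further overlaps.
RM8 starts after RM7 ends, so RM7 has no further overlaps.
RM9 starts before RM8 ends → RM8 and RM9 overlap.

RM1 & RM2, RM4 & RM5, RM6 & RM7, RM8 & RM9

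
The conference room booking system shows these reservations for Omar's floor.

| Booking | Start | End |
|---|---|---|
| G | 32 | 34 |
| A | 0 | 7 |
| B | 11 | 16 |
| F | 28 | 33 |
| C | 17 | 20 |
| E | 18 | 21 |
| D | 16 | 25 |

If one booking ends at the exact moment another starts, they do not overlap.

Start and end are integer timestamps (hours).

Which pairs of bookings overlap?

Sorted by start: A, B, D, C, E, F, G.
B starts after A ends — done with A.
D starts exactly when B ends (back-to-back, no overlap) — done with B.
C starts before D ends → D and C overlap.
E starts before D ends → D and E overlap.
F starts after D ends — done with D.
E starts before C ends → C and E overlap.
F starts after C ends — done with C.
F starts after E ends — done with E.
G starts before F ends → F and G overlap.

C & D, C & E, D & E, F & G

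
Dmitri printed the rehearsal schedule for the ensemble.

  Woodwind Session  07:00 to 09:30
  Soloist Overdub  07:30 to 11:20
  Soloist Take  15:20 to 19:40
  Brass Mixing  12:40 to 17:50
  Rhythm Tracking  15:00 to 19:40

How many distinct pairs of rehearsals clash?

Sorted by start: Woodwind Session, Soloist Overdub, Brass Mixing, Rhythm Tracking, Soloist Take.
Soloist Overdub starts before Woodwind Session ends → Woodwind Session and Soloist Overdub overlap.
Brass Mixing starts after Woodwind Session ends — done with Woodwind Session.
Brass Mixing starts after Soloist Overdub ends — done with Soloist Overdub.
Rhythm Tracking starts before Brass Mixing ends → Brass Mixing and Rhythm Tracking overlap.
Soloist Take starts before Brass Mixing ends → Brass Mixing and Soloist Take overlap.
Soloist Take starts before Rhythm Tracking ends → Rhythm Tracking and Soloist Take overlap.
Overlapping pairs: Brass Mixing & Rhythm Tracking, Brass Mixing & Soloist Take, Rhythm Tracking & Soloist Take, Soloist Overdub & Woodwind Session — 4 in total.

4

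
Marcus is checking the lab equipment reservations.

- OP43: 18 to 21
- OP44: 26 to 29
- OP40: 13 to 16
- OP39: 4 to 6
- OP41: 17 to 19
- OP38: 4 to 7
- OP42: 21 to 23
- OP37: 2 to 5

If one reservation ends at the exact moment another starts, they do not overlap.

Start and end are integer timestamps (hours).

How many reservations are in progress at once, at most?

3

Sweep the timeline, counting +1 at each start and −1 at each end (ends before starts at a tie):
2 start OP37 → 1
4 start OP38 → 2
4 start OP39 → 3
5 end OP37 → 2
6 end OP39 → 1
7 end OP38 → 0
13 start OP40 → 1
16 end OP40 → 0
17 start OP41 → 1
18 start OP43 → 2
19 end OP41 → 1
21 end OP43 → 0
21 start OP42 → 1
23 end OP42 → 0
26 start OP44 → 1
29 end OP44 → 0
Peak is 3, at 4 (OP37, OP38, OP39).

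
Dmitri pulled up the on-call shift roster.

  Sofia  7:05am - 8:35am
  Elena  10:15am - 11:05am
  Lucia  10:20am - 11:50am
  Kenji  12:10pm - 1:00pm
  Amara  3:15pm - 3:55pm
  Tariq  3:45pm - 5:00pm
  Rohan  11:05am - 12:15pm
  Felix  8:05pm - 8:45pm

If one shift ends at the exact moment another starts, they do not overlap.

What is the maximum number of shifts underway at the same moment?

Sweep the timeline, counting +1 at each start and −1 at each end (ends before starts at a tie):
7:05am start Sofia → 1
8:35am end Sofia → 0
10:15am start Elena → 1
10:20am start Lucia → 2
11:05am end Elena → 1
11:05am start Rohan → 2
11:50am end Lucia → 1
12:10pm start Kenji → 2
12:15pm end Rohan → 1
1:00pm end Kenji → 0
3:15pm start Amara → 1
3:45pm start Tariq → 2
3:55pm end Amara → 1
5:00pm end Tariq → 0
8:05pm start Felix → 1
8:45pm end Felix → 0
Peak is 2, at 10:20am (Elena, Lucia).

2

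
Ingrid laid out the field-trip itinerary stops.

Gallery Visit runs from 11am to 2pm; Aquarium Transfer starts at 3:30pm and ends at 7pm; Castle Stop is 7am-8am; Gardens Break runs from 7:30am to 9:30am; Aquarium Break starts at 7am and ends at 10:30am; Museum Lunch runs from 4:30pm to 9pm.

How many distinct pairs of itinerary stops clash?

Sorted by start: Castle Stop, Aquarium Break, Gardens Break, Gallery Visit, Aquarium Transfer, Museum Lunch.
Aquarium Break starts before Castle Stop ends → Castle Stop and Aquarium Break overlap.
Gardens Break starts before Castle Stop ends → Castle Stop and Gardens Break overlap.
Gallery Visit starts after Castle Stop ends — done with Castle Stop.
Gardens Break starts before Aquarium Break ends → Aquarium Break and Gardens Break overlap.
Gallery Visit starts after Aquarium Break ends — done with Aquarium Break.
Gallery Visit starts after Gardens Break ends — done with Gardens Break.
Aquarium Transfer starts after Gallery Visit ends — done with Gallery Visit.
Museum Lunch starts before Aquarium Transfer ends → Aquarium Transfer and Museum Lunch overlap.
Overlapping pairs: Aquarium Break & Castle Stop, Aquarium Break & Gardens Break, Aquarium Transfer & Museum Lunch, Castle Stop & Gardens Break — 4 in total.

4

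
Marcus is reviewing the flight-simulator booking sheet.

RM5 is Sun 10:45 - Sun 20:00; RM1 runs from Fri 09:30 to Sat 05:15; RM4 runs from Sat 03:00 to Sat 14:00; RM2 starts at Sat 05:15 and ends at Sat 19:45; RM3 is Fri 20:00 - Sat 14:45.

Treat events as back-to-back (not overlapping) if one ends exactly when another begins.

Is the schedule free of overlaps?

No

Check each pair: they overlap iff neither finishes before the other starts.
Sorted by start: RM1, RM3, RM4, RM2, RM5.
RM3 starts before RM1 ends → RM1 and RM3 overlap.
That's a conflict, so the schedule is not conflict-free.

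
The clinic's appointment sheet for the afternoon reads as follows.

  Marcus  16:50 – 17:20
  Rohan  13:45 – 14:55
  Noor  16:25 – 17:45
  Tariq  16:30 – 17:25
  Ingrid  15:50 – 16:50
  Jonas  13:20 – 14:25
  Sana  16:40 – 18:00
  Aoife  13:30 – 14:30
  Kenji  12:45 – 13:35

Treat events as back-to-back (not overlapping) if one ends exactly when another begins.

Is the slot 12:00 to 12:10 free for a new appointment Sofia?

Yes — the slot is free

Kenji: starts 12:45 at or after Sofia ends 12:10 → clear.
Jonas: starts 13:20 at or after Sofia ends 12:10 → clear.
Aoife: starts 13:30 at or after Sofia ends 12:10 → clear.
Rohan: starts 13:45 at or after Sofia ends 12:10 → clear.
Ingrid: starts 15:50 at or after Sofia ends 12:10 → clear.
Noor: starts 16:25 at or after Sofia ends 12:10 → clear.
Tariq: starts 16:30 at or after Sofia ends 12:10 → clear.
Sana: starts 16:40 at or after Sofia ends 12:10 → clear.
Marcus: starts 16:50 at or after Sofia ends 12:10 → clear.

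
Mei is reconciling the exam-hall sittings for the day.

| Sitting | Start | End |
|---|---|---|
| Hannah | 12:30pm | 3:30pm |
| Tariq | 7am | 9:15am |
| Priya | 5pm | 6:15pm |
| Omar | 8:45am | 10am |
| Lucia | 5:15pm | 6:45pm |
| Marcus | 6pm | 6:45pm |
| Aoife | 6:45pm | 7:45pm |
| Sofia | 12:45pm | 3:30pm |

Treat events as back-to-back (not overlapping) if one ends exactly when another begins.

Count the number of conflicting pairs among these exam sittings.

Check each pair: they overlap iff neither finishes before the other starts.
Sorted by start: Tariq, Omar, Hannah, Sofia, Priya, Lucia, Marcus, Aoife.
Omar starts before Tariq ends → Tariq and Omar overlap.
Hannah starts after Tariq ends; Tariq is clear from here.
Hannah starts after Omar ends; Omar is clear from here.
Sofia starts before Hannah ends → Hannah and Sofia overlap.
Priya starts after Hannah ends; Hannah is clear from here.
Priya starts after Sofia ends; Sofia is clear from here.
Lucia starts before Priya ends → Priya and Lucia overlap.
Marcus starts before Priya ends → Priya and Marcus overlap.
Aoife starts after Priya ends.
Marcus starts before Lucia ends → Lucia and Marcus overlap.
Aoife starts exactly when Lucia ends (back-to-back, no overlap).
Aoife starts exactly when Marcus ends (back-to-back, no overlap).
Overlapping pairs: Hannah & Sofia, Lucia & Marcus, Lucia & Priya, Marcus & Priya, Omar & Tariq — 5 in total.

5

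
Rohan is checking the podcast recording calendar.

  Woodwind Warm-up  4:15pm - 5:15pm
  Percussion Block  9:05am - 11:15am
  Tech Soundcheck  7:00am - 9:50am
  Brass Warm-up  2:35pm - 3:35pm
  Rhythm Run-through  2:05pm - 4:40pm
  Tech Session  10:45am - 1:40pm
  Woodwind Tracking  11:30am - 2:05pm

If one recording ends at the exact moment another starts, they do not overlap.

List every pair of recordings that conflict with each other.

Sorted by start: Tech Soundcheck, Percussion Block, Tech Session, Woodwind Tracking, Rhythm Run-through, Brass Warm-up, Woodwind Warm-up.
Percussion Block starts before Tech Soundcheck ends → Tech Soundcheck and Percussion Block overlap.
Tech Session starts after Tech Soundcheck ends, so nothing later overlaps Tech Soundcheck either.
Tech Session starts before Percussion Block ends → Percussion Block and Tech Session overlap.
Woodwind Tracking starts after Percussion Block ends, so nothing later overlaps Percussion Block either.
Woodwind Tracking starts before Tech Session ends → Tech Session and Woodwind Tracking overlap.
Rhythm Run-through starts after Tech Session ends, so nothing later overlaps Tech Session either.
Rhythm Run-through starts exactly when Woodwind Tracking ends (back-to-back, no overlap), so nothing later overlaps Woodwind Tracking either.
Brass Warm-up starts before Rhythm Run-through ends → Rhythm Run-through and Brass Warm-up overlap.
Woodwind Warm-up starts before Rhythm Run-through ends → Rhythm Run-through and Woodwind Warm-up overlap.
Woodwind Warm-up starts after Brass Warm-up ends.

Brass Warm-up & Rhythm Run-through, Percussion Block & Tech Session, Percussion Block & Tech Soundcheck, Rhythm Run-through & Woodwind Warm-up, Tech Session & Woodwind Tracking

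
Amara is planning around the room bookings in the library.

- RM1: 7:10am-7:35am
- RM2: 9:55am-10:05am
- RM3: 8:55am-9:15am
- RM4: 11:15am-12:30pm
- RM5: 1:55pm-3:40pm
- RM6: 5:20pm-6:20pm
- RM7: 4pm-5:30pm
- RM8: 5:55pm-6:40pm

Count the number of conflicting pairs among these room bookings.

2

Two intervals overlap when each starts before the other ends.
Sorted by start: RM1, RM3, RM2, RM4, RM5, RM7, RM6, RM8.
RM3 starts after RM1 ends; RM1 is clear from here.
RM2 starts after RM3 ends; RM3 is clear from here.
RM4 starts after RM2 ends; RM2 is clear from here.
RM5 starts after RM4 ends; RM4 is clear from here.
RM7 starts after RM5 ends; RM5 is clear from here.
RM6 starts before RM7 ends → RM7 and RM6 overlap.
RM8 starts after RM7 ends.
RM8 starts before RM6 ends → RM6 and RM8 overlap.
Overlapping pairs: RM6 & RM7, RM6 & RM8 — 2 in total.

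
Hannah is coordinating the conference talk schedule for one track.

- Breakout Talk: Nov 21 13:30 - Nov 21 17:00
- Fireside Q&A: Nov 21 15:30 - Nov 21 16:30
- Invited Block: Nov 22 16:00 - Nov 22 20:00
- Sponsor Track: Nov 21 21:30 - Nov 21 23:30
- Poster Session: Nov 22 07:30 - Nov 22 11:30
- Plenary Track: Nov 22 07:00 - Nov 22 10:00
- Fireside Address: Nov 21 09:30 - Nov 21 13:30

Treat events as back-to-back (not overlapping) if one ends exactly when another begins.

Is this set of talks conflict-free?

Sorted by start: Fireside Address, Breakout Talk, Fireside Q&A, Sponsor Track, Plenary Track, Poster Session, Invited Block.
Breakout Talk starts exactly when Fireside Address ends (back-to-back, no overlap); Fireside Address is clear from here.
Fireside Q&A starts before Breakout Talk ends → Breakout Talk and Fireside Q&A overlap.
That's a conflict, so the schedule is not conflict-free.

No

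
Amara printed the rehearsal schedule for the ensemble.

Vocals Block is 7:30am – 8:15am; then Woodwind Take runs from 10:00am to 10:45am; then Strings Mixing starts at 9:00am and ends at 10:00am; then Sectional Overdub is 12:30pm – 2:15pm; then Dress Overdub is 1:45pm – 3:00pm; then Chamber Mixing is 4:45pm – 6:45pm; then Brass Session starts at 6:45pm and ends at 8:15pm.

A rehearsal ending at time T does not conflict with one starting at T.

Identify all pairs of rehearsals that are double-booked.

Sorted by start: Vocals Block, Strings Mixing, Woodwind Take, Sectional Overdub, Dress Overdub, Chamber Mixing, Brass Session.
Strings Mixing starts after Vocals Block ends — done with Vocals Block.
Woodwind Take starts exactly when Strings Mixing ends (back-to-back, no overlap) — done with Strings Mixing.
Sectional Overdub starts after Woodwind Take ends — done with Woodwind Take.
Dress Overdub starts before Sectional Overdub ends → Sectional Overdub and Dress Overdub overlap.
Chamber Mixing starts after Sectional Overdub ends — done with Sectional Overdub.
Chamber Mixing starts after Dress Overdub ends — done with Dress Overdub.
Brass Session starts exactly when Chamber Mixing ends (back-to-back, no overlap).

Dress Overdub & Sectional Overdub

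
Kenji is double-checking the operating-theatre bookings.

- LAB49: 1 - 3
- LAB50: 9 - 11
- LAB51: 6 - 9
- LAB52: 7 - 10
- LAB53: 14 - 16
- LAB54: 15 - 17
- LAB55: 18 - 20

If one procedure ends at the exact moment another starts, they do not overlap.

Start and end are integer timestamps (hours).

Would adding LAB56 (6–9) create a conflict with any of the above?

LAB49: ends 3 at or before LAB56 starts 6 → clear.
LAB51: starts 6 before LAB56 ends 9, and ends 9 after LAB56 starts 6 → overlap.
LAB52: starts 7 before LAB56 ends 9, and ends 10 after LAB56 starts 6 → overlap.
LAB50: starts 9 at or after LAB56 ends 9 → clear.
LAB53: starts 14 at or after LAB56 ends 9 → clear.
LAB54: starts 15 at or after LAB56 ends 9 → clear.
LAB55: starts 18 at or after LAB56 ends 9 → clear.
LAB56 overlaps LAB51, LAB52.

Yes — it overlaps LAB51, LAB52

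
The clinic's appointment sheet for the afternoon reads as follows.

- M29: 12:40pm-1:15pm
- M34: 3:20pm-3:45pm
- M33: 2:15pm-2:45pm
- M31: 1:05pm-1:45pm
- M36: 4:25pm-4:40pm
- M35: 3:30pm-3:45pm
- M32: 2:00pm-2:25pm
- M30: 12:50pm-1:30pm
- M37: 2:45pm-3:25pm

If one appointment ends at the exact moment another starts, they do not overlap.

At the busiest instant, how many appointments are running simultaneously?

Sort all start/end points and keep a running count:
12:40pm start M29 → 1
12:50pm start M30 → 2
1:05pm start M31 → 3
1:15pm end M29 → 2
1:30pm end M30 → 1
1:45pm end M31 → 0
2:00pm start M32 → 1
2:15pm start M33 → 2
2:25pm end M32 → 1
2:45pm end M33 → 0
2:45pm start M37 → 1
3:20pm start M34 → 2
3:25pm end M37 → 1
3:30pm start M35 → 2
3:45pm end M34 → 1
3:45pm end M35 → 0
4:25pm start M36 → 1
4:40pm end M36 → 0
Peak is 3, at 1:05pm (M29, M30, M31).

3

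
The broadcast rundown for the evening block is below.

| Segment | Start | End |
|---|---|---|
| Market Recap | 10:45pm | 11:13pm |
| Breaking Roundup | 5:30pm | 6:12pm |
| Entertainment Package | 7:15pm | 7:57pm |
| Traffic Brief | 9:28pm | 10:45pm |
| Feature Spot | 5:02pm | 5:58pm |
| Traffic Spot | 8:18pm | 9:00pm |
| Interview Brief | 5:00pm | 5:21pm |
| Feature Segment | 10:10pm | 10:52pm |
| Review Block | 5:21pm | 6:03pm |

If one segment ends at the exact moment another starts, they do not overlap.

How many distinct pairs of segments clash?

6

Sorted by start: Interview Brief, Feature Spot, Review Block, Breaking Roundup, Entertainment Package, Traffic Spot, Traffic Brief, Feature Segment, Market Recap.
Feature Spot starts before Interview Brief ends → Interview Brief and Feature Spot overlap.
Review Block starts exactly when Interview Brief ends (back-to-back, no overlap), so Interview Brief has no further overlaps.
Review Block starts before Feature Spot ends → Feature Spot and Review Block overlap.
Breaking Roundup starts before Feature Spot ends → Feature Spot and Breaking Roundup overlap.
Entertainment Package starts after Feature Spot ends, so Feature Spot has no further overlaps.
Breaking Roundup starts before Review Block ends → Review Block and Breaking Roundup overlap.
Entertainment Package starts after Review Block ends, so Review Block has no further overlaps.
Entertainment Package starts after Breaking Roundup ends, so Breaking Roundup has no further overlaps.
Traffic Spot starts after Entertainment Package ends, so Entertainment Package has no further overlaps.
Traffic Brief starts after Traffic Spot ends, so Traffic Spot has no further overlaps.
Feature Segment starts before Traffic Brief ends → Traffic Brief and Feature Segment overlap.
Market Recap starts exactly when Traffic Brief ends (back-to-back, no overlap).
Market Recap starts before Feature Segment ends → Feature Segment and Market Recap overlap.
Overlapping pairs: Breaking Roundup & Feature Spot, Breaking Roundup & Review Block, Feature Segment & Market Recap, Feature Segment & Traffic Brief, Feature Spot & Interview Brief, Feature Spot & Review Block — 6 in total.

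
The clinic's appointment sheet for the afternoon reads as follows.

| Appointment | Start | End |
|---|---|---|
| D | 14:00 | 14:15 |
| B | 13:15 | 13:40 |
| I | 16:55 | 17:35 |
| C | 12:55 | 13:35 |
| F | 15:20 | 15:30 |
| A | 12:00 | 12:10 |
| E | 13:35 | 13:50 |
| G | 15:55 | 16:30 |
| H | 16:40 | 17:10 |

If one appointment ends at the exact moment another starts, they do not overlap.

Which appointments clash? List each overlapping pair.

Check each pair: they overlap iff neither finishes before the other starts.
Sorted by start: A, C, B, E, D, F, G, H, I.
C starts after A ends, so nothing later overlaps A either.
B starts before C ends → C and B overlap.
E starts exactly when C ends (back-to-back, no overlap), so nothing later overlaps C either.
E starts before B ends → B and E overlap.
D starts after B ends, so nothing later overlaps B either.
D starts after E ends, so nothing later overlaps E either.
F starts after D ends, so nothing later overlaps D either.
G starts after F ends, so nothing later overlaps F either.
H starts after G ends, so nothing later overlaps G either.
I starts before H ends → H and I overlap.

B & C, B & E, H & I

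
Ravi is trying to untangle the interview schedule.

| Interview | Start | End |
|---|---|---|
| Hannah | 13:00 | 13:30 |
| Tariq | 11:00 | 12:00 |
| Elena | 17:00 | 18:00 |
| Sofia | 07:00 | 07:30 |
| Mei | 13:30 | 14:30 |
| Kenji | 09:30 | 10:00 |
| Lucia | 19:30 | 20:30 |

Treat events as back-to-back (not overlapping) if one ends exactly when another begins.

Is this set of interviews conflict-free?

Yes

Two intervals overlap when each starts before the other ends.
Sorted by start: Sofia, Kenji, Tariq, Hannah, Mei, Elena, Lucia.
Kenji starts after Sofia ends — done with Sofia.
Tariq starts after Kenji ends — done with Kenji.
Hannah starts after Tariq ends — done with Tariq.
Mei starts exactly when Hannah ends (back-to-back, no overlap) — done with Hannah.
Elena starts after Mei ends — done with Mei.
Lucia starts after Elena ends.
Every pair is clear; the schedule has no overlaps.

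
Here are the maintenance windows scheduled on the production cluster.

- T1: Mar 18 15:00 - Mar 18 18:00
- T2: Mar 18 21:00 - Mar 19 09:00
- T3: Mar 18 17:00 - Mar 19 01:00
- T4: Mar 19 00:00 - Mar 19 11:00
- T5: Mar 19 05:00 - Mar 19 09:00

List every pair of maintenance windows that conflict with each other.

T1 & T3, T2 & T3, T2 & T4, T2 & T5, T3 & T4, T4 & T5

Sorted by start: T1, T3, T2, T4, T5.
T3 starts before T1 ends → T1 and T3 overlap.
T2 starts after T1 ends — done with T1.
T2 starts before T3 ends → T3 and T2 overlap.
T4 starts before T3 ends → T3 and T4 overlap.
T5 starts after T3 ends.
T4 starts before T2 ends → T2 and T4 overlap.
T5 starts before T2 ends → T2 and T5 overlap.
T5 starts before T4 ends → T4 and T5 overlap.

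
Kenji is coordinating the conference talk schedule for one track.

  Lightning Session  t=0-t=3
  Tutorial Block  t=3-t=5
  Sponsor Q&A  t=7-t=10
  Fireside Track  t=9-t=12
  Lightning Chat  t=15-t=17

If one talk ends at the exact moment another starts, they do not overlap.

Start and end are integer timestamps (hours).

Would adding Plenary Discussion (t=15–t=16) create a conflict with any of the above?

Lightning Session: ends t=3 at or before Plenary Discussion starts t=15 → clear.
Tutorial Block: ends t=5 at or before Plenary Discussion starts t=15 → clear.
Sponsor Q&A: ends t=10 at or before Plenary Discussion starts t=15 → clear.
Fireside Track: ends t=12 at or before Plenary Discussion starts t=15 → clear.
Lightning Chat: starts t=15 before Plenary Discussion ends t=16, and ends t=17 after Plenary Discussion starts t=15 → overlap.
Plenary Discussion overlaps Lightning Chat.

Yes — it overlaps Lightning Chat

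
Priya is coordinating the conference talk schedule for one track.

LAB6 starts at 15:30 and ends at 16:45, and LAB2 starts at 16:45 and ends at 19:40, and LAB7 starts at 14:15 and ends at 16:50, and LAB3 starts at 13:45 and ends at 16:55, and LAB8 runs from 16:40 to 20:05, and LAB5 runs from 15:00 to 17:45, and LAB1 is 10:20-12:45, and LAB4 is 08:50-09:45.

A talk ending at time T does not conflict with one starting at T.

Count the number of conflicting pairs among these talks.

14

Sorted by start: LAB4, LAB1, LAB3, LAB7, LAB5, LAB6, LAB8, LAB2.
LAB1 starts after LAB4 ends; LAB4 is clear from here.
LAB3 starts after LAB1 ends; LAB1 is clear from here.
LAB7 starts before LAB3 ends → LAB3 and LAB7 overlap.
LAB5 starts before LAB3 ends → LAB3 and LAB5 overlap.
LAB6 starts before LAB3 ends → LAB3 and LAB6 overlap.
LAB8 starts before LAB3 ends → LAB3 and LAB8 overlap.
LAB2 starts before LAB3 ends → LAB3 and LAB2 overlap.
LAB5 starts before LAB7 ends → LAB7 and LAB5 overlap.
LAB6 starts before LAB7 ends → LAB7 and LAB6 overlap.
LAB8 starts before LAB7 ends → LAB7 and LAB8 overlap.
LAB2 starts before LAB7 ends → LAB7 and LAB2 overlap.
LAB6 starts before LAB5 ends → LAB5 and LAB6 overlap.
LAB8 starts before LAB5 ends → LAB5 and LAB8 overlap.
LAB2 starts before LAB5 ends → LAB5 and LAB2 overlap.
LAB8 starts before LAB6 ends → LAB6 and LAB8 overlap.
LAB2 starts exactly when LAB6 ends (back-to-back, no overlap).
LAB2 starts before LAB8 ends → LAB8 and LAB2 overlap.
Overlapping pairs: LAB2 & LAB3, LAB2 & LAB5, LAB2 & LAB7, LAB2 & LAB8, LAB3 & LAB5, LAB3 & LAB6, LAB3 & LAB7, LAB3 & LAB8, LAB5 & LAB6, LAB5 & LAB7, LAB5 & LAB8, LAB6 & LAB7, LAB6 & LAB8, LAB7 & LAB8 — 14 in total.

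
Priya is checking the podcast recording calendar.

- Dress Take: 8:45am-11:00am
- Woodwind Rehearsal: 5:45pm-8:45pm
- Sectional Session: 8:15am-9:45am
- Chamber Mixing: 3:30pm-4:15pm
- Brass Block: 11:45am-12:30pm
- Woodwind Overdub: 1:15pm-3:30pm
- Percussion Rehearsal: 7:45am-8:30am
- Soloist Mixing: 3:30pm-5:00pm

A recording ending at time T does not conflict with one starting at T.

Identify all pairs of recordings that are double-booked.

Chamber Mixing & Soloist Mixing, Dress Take & Sectional Session, Percussion Rehearsal & Sectional Session

Check each pair: they overlap iff neither finishes before the other starts.
Sorted by start: Percussion Rehearsal, Sectional Session, Dress Take, Brass Block, Woodwind Overdub, Chamber Mixing, Soloist Mixing, Woodwind Rehearsal.
Sectional Session starts before Percussion Rehearsal ends → Percussion Rehearsal and Sectional Session overlap.
Dress Take starts after Percussion Rehearsal ends, so Percussion Rehearsal has no further overlaps.
Dress Take starts before Sectional Session ends → Sectional Session and Dress Take overlap.
Brass Block starts after Sectional Session ends, so Sectional Session has no further overlaps.
Brass Block starts after Dress Take ends, so Dress Take has no further overlaps.
Woodwind Overdub starts after Brass Block ends, so Brass Block has no further overlaps.
Chamber Mixing starts exactly when Woodwind Overdub ends (back-to-back, no overlap), so Woodwind Overdub has no further overlaps.
Soloist Mixing starts before Chamber Mixing ends → Chamber Mixing and Soloist Mixing overlap.
Woodwind Rehearsal starts after Chamber Mixing ends.
Woodwind Rehearsal starts after Soloist Mixing ends.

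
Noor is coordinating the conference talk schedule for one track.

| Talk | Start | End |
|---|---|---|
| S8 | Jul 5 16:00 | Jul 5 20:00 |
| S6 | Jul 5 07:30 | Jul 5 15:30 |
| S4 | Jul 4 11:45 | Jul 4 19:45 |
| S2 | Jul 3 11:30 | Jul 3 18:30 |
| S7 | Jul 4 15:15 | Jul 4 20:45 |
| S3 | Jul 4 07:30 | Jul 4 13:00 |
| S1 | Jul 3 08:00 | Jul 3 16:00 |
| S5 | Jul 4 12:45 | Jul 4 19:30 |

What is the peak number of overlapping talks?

3

Sort all start/end points and keep a running count:
Jul 3 08:00 start S1 → 1
Jul 3 11:30 start S2 → 2
Jul 3 16:00 end S1 → 1
Jul 3 18:30 end S2 → 0
Jul 4 07:30 start S3 → 1
Jul 4 11:45 start S4 → 2
Jul 4 12:45 start S5 → 3
Jul 4 13:00 end S3 → 2
Jul 4 15:15 start S7 → 3
Jul 4 19:30 end S5 → 2
Jul 4 19:45 end S4 → 1
Jul 4 20:45 end S7 → 0
Jul 5 07:30 start S6 → 1
Jul 5 15:30 end S6 → 0
Jul 5 16:00 start S8 → 1
Jul 5 20:00 end S8 → 0
Peak is 3, at Jul 4 12:45 (S3, S4, S5).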